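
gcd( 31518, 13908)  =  6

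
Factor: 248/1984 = 2^( - 3) = 1/8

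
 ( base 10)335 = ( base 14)19D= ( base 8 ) 517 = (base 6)1315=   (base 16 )14f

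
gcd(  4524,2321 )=1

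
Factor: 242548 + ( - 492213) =-5^1*13^1*23^1*167^1 = - 249665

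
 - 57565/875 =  - 66 + 37/175 = - 65.79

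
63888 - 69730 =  - 5842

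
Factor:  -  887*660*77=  - 45077340 = -2^2*3^1*5^1*7^1*11^2 * 887^1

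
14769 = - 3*( - 4923 ) 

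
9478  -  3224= 6254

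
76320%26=10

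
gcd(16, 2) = 2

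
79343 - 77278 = 2065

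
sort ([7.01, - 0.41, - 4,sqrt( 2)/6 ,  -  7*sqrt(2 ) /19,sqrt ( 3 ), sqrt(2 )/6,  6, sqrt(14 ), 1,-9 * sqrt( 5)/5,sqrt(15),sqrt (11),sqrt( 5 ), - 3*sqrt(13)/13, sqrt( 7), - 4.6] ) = [ - 4.6  , - 9*sqrt(5 ) /5,-4, - 3 * sqrt( 13 )/13, - 7*sqrt( 2)/19, - 0.41,sqrt( 2 )/6,  sqrt ( 2)/6, 1, sqrt( 3),  sqrt (5),sqrt( 7 ), sqrt(11), sqrt( 14 ),sqrt(15 ), 6,7.01]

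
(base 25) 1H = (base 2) 101010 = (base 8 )52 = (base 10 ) 42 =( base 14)30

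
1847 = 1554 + 293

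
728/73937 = 728/73937 = 0.01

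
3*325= 975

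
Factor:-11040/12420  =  - 8/9 = - 2^3*3^(- 2) 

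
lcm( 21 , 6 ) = 42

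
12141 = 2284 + 9857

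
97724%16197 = 542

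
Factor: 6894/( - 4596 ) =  - 2^(  -  1 )*3^1=-3/2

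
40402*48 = 1939296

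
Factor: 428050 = 2^1*5^2*7^1*1223^1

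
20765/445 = 46  +  59/89 = 46.66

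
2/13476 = 1/6738 =0.00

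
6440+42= 6482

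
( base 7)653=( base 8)514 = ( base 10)332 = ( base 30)b2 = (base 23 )ea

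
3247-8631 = -5384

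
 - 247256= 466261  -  713517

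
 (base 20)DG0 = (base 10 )5520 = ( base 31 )5N2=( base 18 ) H0C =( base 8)12620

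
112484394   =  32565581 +79918813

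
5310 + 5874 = 11184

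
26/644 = 13/322 = 0.04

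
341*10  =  3410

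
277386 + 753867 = 1031253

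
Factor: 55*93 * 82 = 2^1 * 3^1 * 5^1 * 11^1 * 31^1*41^1 = 419430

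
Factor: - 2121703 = - 79^1*107^1 * 251^1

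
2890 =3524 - 634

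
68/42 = 1+13/21 = 1.62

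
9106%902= 86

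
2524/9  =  280 + 4/9 = 280.44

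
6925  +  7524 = 14449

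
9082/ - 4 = -2271+ 1/2 = -2270.50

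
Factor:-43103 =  - 43103^1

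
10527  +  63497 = 74024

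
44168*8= 353344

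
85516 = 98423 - 12907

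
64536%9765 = 5946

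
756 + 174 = 930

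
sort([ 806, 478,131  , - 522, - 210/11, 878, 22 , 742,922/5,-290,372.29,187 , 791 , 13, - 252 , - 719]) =[ - 719, - 522,  -  290, - 252, - 210/11,13, 22,131,922/5, 187,  372.29, 478, 742, 791, 806, 878]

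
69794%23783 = 22228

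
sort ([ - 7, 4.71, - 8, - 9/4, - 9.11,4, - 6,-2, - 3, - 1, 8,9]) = [-9.11,  -  8,-7 ,- 6, - 3, - 9/4,  -  2, - 1, 4,  4.71, 8,9 ]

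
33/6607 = 33/6607 = 0.00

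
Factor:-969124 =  - 2^2*13^1*18637^1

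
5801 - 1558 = 4243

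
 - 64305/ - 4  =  64305/4 = 16076.25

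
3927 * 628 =2466156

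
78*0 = 0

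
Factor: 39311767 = 11^1 * 757^1*4721^1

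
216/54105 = 72/18035 = 0.00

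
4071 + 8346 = 12417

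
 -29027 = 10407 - 39434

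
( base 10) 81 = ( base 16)51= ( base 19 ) 45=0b1010001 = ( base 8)121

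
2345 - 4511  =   - 2166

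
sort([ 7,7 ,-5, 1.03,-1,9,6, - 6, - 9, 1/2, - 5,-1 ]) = [ - 9, - 6,-5, - 5 , - 1 ,-1,1/2,1.03, 6 , 7 , 7, 9 ]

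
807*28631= 23105217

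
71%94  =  71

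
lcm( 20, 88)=440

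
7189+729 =7918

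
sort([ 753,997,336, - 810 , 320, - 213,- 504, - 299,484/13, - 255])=[- 810, - 504, - 299, - 255, - 213,484/13,  320,336,753,997] 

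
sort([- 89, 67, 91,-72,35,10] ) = [ - 89, - 72 , 10, 35,67, 91 ] 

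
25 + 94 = 119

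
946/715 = 1 + 21/65= 1.32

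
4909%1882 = 1145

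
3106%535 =431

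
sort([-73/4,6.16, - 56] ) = [ - 56, - 73/4,6.16]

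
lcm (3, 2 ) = 6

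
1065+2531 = 3596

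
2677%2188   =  489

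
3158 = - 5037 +8195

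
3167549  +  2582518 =5750067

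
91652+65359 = 157011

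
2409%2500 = 2409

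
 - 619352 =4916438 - 5535790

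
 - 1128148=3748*( - 301 ) 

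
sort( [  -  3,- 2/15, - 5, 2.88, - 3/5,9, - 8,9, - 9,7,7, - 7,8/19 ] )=[  -  9,-8, - 7,-5, - 3, - 3/5, - 2/15,8/19,2.88,7,7,9, 9 ] 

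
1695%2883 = 1695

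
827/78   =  827/78 =10.60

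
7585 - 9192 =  - 1607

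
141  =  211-70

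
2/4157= 2/4157 = 0.00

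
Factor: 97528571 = 7^2*1990379^1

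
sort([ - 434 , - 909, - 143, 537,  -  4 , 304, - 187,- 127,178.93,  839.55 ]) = [ - 909, - 434, - 187, - 143,  -  127,  -  4, 178.93,304,537,  839.55] 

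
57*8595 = 489915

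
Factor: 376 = 2^3*47^1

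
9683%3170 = 173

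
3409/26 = 131 + 3/26 = 131.12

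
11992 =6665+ 5327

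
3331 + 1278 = 4609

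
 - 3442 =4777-8219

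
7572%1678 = 860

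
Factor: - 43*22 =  - 946 = - 2^1*11^1 * 43^1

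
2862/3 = 954 = 954.00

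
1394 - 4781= - 3387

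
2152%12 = 4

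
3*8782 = 26346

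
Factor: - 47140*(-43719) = 2^2*3^1*5^1 * 13^1 * 19^1*59^1*2357^1 = 2060913660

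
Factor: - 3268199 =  - 11^1*17^1 * 17477^1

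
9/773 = 9/773  =  0.01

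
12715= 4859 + 7856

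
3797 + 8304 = 12101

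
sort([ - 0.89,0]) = [  -  0.89, 0] 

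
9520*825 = 7854000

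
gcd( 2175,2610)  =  435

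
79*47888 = 3783152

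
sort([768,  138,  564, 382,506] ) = [138, 382,506,564, 768]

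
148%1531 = 148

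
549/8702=549/8702 = 0.06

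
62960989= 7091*8879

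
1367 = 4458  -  3091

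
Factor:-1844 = - 2^2*461^1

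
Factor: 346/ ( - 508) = -173/254 = -  2^(- 1)*127^ ( - 1)* 173^1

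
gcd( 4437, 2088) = 261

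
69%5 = 4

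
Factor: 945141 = 3^1*315047^1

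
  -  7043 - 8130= - 15173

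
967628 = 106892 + 860736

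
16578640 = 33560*494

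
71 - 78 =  - 7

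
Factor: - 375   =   - 3^1*5^3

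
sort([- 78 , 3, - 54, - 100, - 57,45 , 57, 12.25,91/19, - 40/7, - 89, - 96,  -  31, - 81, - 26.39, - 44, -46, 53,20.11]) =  [-100, - 96, -89, - 81, - 78, -57,-54, - 46, - 44, - 31, - 26.39,  -  40/7,3,  91/19,12.25, 20.11,45,  53 , 57 ] 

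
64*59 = 3776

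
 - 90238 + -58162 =-148400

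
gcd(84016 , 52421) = 89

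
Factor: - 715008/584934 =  - 896/733  =  -  2^7*7^1*733^( - 1 ) 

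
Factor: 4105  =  5^1*821^1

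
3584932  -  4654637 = -1069705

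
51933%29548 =22385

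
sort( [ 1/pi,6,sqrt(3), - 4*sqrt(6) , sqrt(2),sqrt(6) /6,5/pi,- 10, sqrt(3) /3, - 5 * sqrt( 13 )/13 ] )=[ - 10, - 4*sqrt(6),  -  5*sqrt(13 ) /13,1/pi,sqrt(6 ) /6,sqrt( 3 ) /3,sqrt (2),5/pi,sqrt(3), 6 ] 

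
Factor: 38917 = 38917^1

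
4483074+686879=5169953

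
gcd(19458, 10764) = 414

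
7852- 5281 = 2571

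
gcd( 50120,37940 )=140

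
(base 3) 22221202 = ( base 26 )9H1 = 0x197f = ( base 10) 6527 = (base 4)1211333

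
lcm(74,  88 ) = 3256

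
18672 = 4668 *4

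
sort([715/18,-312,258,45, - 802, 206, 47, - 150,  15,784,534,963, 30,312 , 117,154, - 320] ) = [ - 802, - 320,-312,-150, 15,30,715/18,45, 47,  117,154,206,258,312,534,784, 963 ]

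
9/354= 3/118 = 0.03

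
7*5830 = 40810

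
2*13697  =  27394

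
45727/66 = 692+5/6 = 692.83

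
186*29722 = 5528292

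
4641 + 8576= 13217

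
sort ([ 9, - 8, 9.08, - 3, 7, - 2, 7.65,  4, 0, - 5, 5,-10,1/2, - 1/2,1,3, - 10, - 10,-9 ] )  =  [ - 10, -10 , - 10, - 9, - 8,  -  5, - 3, - 2,-1/2,0 , 1/2,1, 3, 4,5, 7,7.65, 9,9.08] 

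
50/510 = 5/51 = 0.10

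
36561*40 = 1462440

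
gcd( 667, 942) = 1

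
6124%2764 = 596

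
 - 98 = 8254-8352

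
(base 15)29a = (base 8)1123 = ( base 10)595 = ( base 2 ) 1001010011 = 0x253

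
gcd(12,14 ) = 2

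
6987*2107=14721609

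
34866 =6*5811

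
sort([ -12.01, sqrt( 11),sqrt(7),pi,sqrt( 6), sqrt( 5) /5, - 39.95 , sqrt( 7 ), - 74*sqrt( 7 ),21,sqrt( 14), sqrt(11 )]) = [  -  74 * sqrt(7),- 39.95,  -  12.01,sqrt( 5 )/5,  sqrt (6 ) , sqrt(7), sqrt( 7), pi,sqrt( 11),sqrt(11),sqrt(14 ), 21 ] 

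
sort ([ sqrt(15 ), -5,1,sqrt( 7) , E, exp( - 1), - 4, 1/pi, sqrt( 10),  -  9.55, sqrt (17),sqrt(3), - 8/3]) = [ - 9.55, - 5, - 4, - 8/3,1/pi, exp(  -  1 ),1,sqrt ( 3),sqrt (7 ), E,  sqrt( 10),sqrt(15) , sqrt (17 )]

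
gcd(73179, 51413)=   1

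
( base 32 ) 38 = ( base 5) 404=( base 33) 35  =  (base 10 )104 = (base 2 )1101000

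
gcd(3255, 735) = 105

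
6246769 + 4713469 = 10960238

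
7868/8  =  1967/2=983.50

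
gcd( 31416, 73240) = 8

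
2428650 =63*38550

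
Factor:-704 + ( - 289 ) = -993 = - 3^1*331^1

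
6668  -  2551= 4117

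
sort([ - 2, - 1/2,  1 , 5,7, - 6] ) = [ - 6,-2 ,  -  1/2,1,5,7] 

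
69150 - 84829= - 15679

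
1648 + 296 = 1944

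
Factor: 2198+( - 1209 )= 989 = 23^1*43^1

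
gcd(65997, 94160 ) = 1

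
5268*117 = 616356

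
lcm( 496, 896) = 27776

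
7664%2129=1277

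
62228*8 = 497824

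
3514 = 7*502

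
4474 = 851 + 3623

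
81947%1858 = 195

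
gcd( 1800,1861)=1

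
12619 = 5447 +7172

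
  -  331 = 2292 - 2623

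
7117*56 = 398552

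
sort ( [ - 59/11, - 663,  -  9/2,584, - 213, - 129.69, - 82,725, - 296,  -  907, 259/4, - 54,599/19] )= [ - 907, - 663, -296,-213, - 129.69  , - 82, - 54, - 59/11,-9/2,599/19, 259/4, 584,725 ]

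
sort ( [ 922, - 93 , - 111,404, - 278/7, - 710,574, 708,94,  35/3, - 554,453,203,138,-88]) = [ - 710, - 554,-111 ,-93, - 88 , - 278/7 , 35/3,94,138,203,404,453,574,708,922 ]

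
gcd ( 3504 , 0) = 3504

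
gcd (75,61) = 1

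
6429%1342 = 1061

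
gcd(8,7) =1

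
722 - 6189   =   - 5467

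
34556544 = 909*38016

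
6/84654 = 1/14109 = 0.00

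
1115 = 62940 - 61825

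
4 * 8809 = 35236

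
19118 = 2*9559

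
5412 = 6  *902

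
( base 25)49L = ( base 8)5272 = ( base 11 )2077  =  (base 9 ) 3681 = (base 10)2746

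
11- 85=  - 74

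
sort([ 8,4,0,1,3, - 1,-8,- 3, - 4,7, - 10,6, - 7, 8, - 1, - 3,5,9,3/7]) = [ - 10,-8 , - 7, - 4, - 3, - 3,-1, - 1,  0,3/7, 1 , 3,4,5 , 6,7 , 8, 8,9 ]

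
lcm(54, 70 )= 1890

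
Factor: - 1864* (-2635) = 2^3*5^1 * 17^1*31^1*233^1 = 4911640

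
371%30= 11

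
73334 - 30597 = 42737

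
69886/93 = 751 + 43/93 = 751.46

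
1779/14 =1779/14 = 127.07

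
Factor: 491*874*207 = 2^1*3^2*  19^1*23^2*491^1=88830738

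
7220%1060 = 860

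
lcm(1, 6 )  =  6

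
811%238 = 97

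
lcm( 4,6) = 12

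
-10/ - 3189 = 10/3189 = 0.00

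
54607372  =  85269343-30661971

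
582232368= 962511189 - 380278821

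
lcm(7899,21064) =63192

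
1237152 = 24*51548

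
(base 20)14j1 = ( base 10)9981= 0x26FD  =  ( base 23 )ijm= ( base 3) 111200200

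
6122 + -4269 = 1853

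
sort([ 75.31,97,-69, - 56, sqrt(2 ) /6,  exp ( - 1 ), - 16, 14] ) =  [ - 69,-56,-16,sqrt( 2 )/6,exp( - 1 ),14,75.31,97] 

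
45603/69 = 15201/23 = 660.91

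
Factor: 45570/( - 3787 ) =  - 2^1*3^1 * 5^1*7^1*31^1*541^( - 1) = - 6510/541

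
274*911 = 249614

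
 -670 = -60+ - 610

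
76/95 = 4/5 = 0.80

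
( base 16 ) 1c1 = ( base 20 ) 129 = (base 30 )et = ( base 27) GH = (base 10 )449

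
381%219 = 162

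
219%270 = 219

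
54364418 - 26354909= 28009509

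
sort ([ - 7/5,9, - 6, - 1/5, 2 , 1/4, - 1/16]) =[ - 6,-7/5, - 1/5, - 1/16,1/4, 2, 9 ] 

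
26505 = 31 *855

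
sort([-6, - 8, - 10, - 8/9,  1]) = [ - 10, - 8,-6,- 8/9, 1] 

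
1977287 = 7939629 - 5962342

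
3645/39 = 93+6/13 = 93.46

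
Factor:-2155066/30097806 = -1077533/15048903=- 3^( - 1)*1077533^1*5016301^( - 1) 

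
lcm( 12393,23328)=396576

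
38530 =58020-19490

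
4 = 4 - 0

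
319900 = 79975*4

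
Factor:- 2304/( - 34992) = 16/243 = 2^4 * 3^( - 5) 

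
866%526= 340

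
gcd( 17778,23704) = 5926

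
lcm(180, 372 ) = 5580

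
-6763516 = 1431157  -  8194673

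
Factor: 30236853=3^1*167^1  *60353^1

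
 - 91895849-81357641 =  - 173253490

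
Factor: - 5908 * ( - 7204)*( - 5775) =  - 245791114800= -2^4*3^1*5^2*7^2*11^1*211^1*1801^1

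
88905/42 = 2116 + 11/14=2116.79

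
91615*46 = 4214290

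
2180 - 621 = 1559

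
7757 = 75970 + -68213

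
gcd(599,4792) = 599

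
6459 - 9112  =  -2653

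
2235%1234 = 1001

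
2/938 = 1/469= 0.00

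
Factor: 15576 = 2^3*3^1*11^1*59^1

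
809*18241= 14756969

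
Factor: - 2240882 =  - 2^1*7^1*67^1*2389^1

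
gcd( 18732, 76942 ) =2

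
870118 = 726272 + 143846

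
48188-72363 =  - 24175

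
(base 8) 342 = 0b11100010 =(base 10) 226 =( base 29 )7n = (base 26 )8I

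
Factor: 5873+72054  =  77927 =149^1  *523^1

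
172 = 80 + 92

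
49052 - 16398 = 32654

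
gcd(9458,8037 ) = 1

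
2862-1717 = 1145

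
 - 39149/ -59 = 39149/59 = 663.54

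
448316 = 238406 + 209910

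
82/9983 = 82/9983= 0.01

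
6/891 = 2/297 = 0.01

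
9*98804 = 889236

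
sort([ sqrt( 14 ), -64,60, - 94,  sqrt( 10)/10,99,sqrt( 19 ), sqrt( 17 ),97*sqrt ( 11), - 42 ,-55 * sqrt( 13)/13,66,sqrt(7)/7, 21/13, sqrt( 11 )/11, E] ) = [ - 94, - 64,-42, - 55*sqrt(13 ) /13,sqrt(11 )/11,sqrt (10)/10,sqrt(7 )/7, 21/13,  E,sqrt(14) , sqrt( 17), sqrt( 19 ),60,66, 99,97*sqrt(11)]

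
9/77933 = 9/77933 = 0.00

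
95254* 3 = 285762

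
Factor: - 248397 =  - 3^1* 82799^1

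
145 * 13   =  1885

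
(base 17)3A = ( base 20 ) 31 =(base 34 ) 1r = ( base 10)61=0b111101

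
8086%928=662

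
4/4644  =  1/1161=0.00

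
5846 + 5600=11446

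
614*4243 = 2605202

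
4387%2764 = 1623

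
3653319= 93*39283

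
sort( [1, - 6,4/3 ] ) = [-6, 1, 4/3 ]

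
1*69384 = 69384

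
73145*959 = 70146055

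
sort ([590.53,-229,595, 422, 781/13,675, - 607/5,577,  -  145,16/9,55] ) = [ - 229, - 145 , - 607/5,16/9,  55,781/13,422,  577,590.53,595, 675 ]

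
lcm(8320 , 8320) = 8320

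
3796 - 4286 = -490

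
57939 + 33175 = 91114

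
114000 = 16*7125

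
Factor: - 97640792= - 2^3*17^1*457^1*1571^1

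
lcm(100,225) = 900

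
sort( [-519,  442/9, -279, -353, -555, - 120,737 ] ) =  [- 555, -519, -353, - 279,  -  120,442/9,737] 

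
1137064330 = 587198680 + 549865650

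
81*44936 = 3639816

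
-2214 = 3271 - 5485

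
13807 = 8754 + 5053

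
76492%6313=736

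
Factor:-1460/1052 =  - 365/263=- 5^1*73^1*263^( - 1) 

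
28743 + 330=29073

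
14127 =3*4709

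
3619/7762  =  3619/7762 = 0.47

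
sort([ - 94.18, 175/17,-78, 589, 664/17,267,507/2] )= [ - 94.18,  -  78,175/17,  664/17, 507/2,267,589]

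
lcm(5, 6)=30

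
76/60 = 1 +4/15 = 1.27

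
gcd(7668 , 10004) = 4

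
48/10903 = 48/10903 = 0.00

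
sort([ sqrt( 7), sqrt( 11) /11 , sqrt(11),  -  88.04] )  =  [-88.04, sqrt(11)/11, sqrt(7) , sqrt(11) ] 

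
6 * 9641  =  57846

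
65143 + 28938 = 94081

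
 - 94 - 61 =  - 155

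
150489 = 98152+52337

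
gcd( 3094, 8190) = 182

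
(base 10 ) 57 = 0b111001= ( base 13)45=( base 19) 30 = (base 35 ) 1M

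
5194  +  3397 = 8591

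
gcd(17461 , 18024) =1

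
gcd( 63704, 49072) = 8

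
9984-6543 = 3441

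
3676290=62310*59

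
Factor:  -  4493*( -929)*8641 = 36067508077  =  929^1 *4493^1 *8641^1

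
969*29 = 28101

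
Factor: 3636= 2^2*3^2  *  101^1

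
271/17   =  271/17=15.94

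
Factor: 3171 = 3^1*7^1*151^1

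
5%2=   1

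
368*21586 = 7943648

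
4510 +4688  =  9198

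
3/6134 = 3/6134= 0.00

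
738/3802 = 369/1901 = 0.19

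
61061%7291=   2733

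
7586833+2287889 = 9874722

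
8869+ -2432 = 6437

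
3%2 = 1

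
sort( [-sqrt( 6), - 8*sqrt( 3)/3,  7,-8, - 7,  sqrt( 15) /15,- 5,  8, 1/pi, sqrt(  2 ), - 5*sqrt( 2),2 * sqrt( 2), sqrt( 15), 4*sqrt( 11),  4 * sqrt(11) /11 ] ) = [ - 8, - 5 * sqrt( 2), - 7, - 5, - 8*sqrt( 3)/3,-sqrt( 6), sqrt( 15) /15 , 1/pi,4*sqrt( 11 ) /11,sqrt( 2),2*sqrt( 2 ),sqrt( 15 ), 7 , 8, 4*sqrt (11 )]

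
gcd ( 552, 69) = 69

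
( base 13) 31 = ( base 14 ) 2c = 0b101000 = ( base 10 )40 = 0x28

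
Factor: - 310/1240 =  - 2^( - 2)= -1/4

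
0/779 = 0 = 0.00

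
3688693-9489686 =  - 5800993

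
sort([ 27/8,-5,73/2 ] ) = [ - 5,27/8, 73/2 ] 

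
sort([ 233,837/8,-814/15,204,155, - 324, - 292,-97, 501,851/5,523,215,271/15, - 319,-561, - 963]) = [ - 963, - 561, - 324, - 319, - 292, - 97, - 814/15,271/15 , 837/8 , 155, 851/5,  204,215,233, 501,523]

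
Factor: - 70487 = -70487^1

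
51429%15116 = 6081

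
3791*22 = 83402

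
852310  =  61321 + 790989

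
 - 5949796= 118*( - 50422)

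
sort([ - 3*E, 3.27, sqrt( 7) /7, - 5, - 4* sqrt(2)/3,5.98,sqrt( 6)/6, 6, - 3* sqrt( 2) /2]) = [ - 3*E, - 5  ,-3*sqrt(2) /2, - 4*sqrt (2)/3, sqrt(7)/7, sqrt( 6 ) /6, 3.27, 5.98, 6] 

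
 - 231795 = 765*( - 303 ) 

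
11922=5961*2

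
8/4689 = 8/4689 = 0.00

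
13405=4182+9223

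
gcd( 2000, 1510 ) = 10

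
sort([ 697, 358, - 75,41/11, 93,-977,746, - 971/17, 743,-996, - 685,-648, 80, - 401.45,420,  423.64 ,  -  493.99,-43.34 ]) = [ - 996, - 977,-685,-648 , - 493.99, -401.45,  -  75, - 971/17, - 43.34, 41/11,80, 93, 358, 420,423.64, 697,  743, 746 ] 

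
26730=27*990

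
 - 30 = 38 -68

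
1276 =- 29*(  -  44)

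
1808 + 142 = 1950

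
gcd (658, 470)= 94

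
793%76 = 33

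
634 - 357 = 277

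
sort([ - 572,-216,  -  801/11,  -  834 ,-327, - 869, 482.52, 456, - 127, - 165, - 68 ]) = [-869, - 834, - 572, - 327,-216,-165, -127 ,-801/11, - 68,456, 482.52]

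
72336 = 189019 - 116683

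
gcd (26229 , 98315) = 7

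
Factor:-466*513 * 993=- 2^1*3^4*19^1  *233^1 *331^1= - 237384594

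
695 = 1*695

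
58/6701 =58/6701 = 0.01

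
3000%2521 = 479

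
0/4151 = 0 = 0.00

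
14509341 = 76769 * 189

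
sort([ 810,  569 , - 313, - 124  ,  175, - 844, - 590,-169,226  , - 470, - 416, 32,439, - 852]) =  [ - 852, - 844, - 590, - 470, - 416, - 313,-169, - 124,  32,175,226,439, 569, 810 ] 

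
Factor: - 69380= - 2^2*5^1 * 3469^1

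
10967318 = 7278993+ 3688325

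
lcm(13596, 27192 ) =27192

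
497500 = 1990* 250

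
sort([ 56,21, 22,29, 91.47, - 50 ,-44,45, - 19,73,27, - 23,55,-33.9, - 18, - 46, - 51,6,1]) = [ - 51, - 50,-46, - 44 , - 33.9, - 23, - 19, - 18,  1, 6, 21,22,27,  29,45,55, 56,73,91.47 ] 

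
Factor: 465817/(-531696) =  - 2^( - 4) * 3^(  -  1 )*17^1*19^( - 1)*47^1=- 799/912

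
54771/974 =54771/974=56.23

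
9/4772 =9/4772= 0.00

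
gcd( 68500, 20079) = 1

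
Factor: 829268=2^2*11^1*47^1*401^1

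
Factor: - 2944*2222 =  - 2^8*11^1 * 23^1 *101^1 =- 6541568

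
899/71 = 12 + 47/71 = 12.66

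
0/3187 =0 = 0.00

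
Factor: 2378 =2^1*29^1*41^1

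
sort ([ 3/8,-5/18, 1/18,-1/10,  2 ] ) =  [-5/18, - 1/10,1/18,3/8, 2]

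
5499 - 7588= -2089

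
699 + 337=1036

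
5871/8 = 5871/8 = 733.88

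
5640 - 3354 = 2286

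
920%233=221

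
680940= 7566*90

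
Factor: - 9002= - 2^1*7^1*643^1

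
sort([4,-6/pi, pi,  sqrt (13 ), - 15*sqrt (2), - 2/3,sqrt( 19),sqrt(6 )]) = [  -  15*sqrt(2 ), - 6/pi, - 2/3,sqrt(6 ),pi,sqrt (13),4, sqrt( 19)]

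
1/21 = 1/21 = 0.05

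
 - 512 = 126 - 638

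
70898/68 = 1042 + 21/34=1042.62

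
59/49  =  1 + 10/49  =  1.20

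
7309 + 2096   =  9405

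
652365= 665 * 981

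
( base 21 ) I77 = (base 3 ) 102002201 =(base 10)8092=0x1F9C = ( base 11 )6097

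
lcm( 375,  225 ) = 1125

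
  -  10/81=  - 10/81 = - 0.12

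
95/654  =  95/654=0.15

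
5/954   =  5/954 = 0.01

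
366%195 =171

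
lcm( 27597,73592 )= 220776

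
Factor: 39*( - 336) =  - 13104 = - 2^4*3^2*7^1*13^1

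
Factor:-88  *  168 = - 2^6*3^1*7^1*11^1 = - 14784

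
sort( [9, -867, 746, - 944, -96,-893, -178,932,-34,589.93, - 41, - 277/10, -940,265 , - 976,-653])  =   [ - 976, - 944,- 940, - 893,-867, - 653,-178, - 96,-41, -34,  -  277/10,9 , 265, 589.93,746, 932]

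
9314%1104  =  482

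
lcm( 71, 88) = 6248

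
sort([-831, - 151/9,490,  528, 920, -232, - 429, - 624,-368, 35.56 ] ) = [  -  831, - 624,-429 , - 368,-232, - 151/9, 35.56, 490,528,  920 ] 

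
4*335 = 1340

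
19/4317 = 19/4317 = 0.00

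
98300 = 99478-1178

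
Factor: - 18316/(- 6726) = 482/177 =2^1*3^(  -  1 )*59^( - 1)*241^1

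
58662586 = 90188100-31525514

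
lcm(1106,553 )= 1106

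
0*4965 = 0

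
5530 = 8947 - 3417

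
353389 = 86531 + 266858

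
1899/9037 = 1899/9037 = 0.21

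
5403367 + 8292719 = 13696086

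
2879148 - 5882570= - 3003422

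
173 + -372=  - 199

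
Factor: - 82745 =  - 5^1*13^1*19^1*67^1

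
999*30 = 29970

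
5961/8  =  5961/8 = 745.12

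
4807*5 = 24035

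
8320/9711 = 640/747=0.86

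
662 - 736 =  - 74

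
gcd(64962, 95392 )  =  2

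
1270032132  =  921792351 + 348239781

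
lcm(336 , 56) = 336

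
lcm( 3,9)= 9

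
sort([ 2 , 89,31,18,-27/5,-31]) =[ - 31, - 27/5 , 2,18 , 31 , 89]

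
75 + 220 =295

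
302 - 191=111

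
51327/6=8554 + 1/2 = 8554.50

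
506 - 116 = 390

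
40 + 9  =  49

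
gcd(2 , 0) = 2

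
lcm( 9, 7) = 63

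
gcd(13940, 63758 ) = 2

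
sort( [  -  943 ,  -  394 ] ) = [ - 943, - 394 ] 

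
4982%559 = 510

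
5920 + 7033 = 12953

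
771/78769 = 771/78769 = 0.01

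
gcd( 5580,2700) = 180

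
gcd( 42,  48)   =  6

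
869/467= 869/467= 1.86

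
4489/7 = 641+2/7 = 641.29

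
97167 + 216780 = 313947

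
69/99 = 23/33  =  0.70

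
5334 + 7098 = 12432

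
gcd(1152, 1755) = 9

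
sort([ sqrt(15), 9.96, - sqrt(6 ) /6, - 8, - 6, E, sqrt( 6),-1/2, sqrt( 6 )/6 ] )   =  [ - 8, - 6, - 1/2,  -  sqrt(6 ) /6, sqrt(6)/6, sqrt( 6), E, sqrt(15), 9.96]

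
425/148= 425/148= 2.87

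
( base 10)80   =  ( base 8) 120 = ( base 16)50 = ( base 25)35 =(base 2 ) 1010000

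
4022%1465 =1092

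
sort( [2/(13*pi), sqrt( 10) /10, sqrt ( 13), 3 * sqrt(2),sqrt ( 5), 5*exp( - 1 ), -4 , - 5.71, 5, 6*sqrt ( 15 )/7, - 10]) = [ - 10, - 5.71,- 4, 2/( 13*pi), sqrt(10 )/10, 5*exp(-1), sqrt( 5 ),6*  sqrt(15)/7, sqrt(13), 3*sqrt( 2 ), 5]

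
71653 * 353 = 25293509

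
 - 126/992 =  - 1 + 433/496 = - 0.13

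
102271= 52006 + 50265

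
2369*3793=8985617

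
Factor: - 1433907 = -3^2*107^1*1489^1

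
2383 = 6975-4592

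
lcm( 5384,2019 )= 16152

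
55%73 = 55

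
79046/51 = 1549+47/51=1549.92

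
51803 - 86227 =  - 34424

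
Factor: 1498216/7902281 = 2^3*157^( - 1)*50333^ ( - 1 )*187277^1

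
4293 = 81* 53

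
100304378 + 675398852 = 775703230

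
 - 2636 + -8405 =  - 11041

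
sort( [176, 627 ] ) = [176,627]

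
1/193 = 1/193 = 0.01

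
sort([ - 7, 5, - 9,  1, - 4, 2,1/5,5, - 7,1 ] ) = [  -  9, - 7, - 7, - 4, 1/5, 1, 1, 2, 5,  5 ] 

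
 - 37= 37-74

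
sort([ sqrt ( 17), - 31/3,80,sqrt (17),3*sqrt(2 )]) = [  -  31/3,sqrt(17 ), sqrt(17),3*sqrt( 2), 80 ] 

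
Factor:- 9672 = -2^3*3^1*13^1 * 31^1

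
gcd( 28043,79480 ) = 1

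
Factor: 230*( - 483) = -2^1*3^1 * 5^1* 7^1*23^2 = -111090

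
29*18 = 522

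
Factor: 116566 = 2^1*167^1*349^1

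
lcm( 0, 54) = 0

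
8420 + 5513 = 13933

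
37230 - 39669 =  - 2439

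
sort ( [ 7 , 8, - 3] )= [ - 3, 7,  8]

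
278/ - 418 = -139/209 = -0.67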